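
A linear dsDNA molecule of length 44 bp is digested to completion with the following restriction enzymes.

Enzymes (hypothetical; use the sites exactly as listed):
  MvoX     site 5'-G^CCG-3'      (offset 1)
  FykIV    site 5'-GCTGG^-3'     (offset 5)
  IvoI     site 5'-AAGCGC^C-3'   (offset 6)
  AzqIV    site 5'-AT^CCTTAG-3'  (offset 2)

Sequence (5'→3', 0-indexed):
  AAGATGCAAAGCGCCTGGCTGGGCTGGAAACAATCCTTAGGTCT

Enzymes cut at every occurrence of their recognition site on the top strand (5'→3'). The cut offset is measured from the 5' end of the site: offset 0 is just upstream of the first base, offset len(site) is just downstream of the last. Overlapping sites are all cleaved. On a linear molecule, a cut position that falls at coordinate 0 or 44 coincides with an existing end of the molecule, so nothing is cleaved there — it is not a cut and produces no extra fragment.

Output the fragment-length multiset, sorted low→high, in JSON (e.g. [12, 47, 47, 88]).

[5,7,8,10,14]

Site scan:
  MvoX (GCCG, off=1): no sites
  FykIV (GCTGG, off=5): starts [17, 22] → cuts [22, 27]
  IvoI (AAGCGCC, off=6): starts [8] → cuts [14]
  AzqIV (ATCCTTAG, off=2): starts [32] → cuts [34]

All cut coordinates (distinct, sorted): [14, 22, 27, 34]

Fragment lengths:
  [0,14): 14 bp
  [14,22): 8 bp
  [22,27): 5 bp
  [27,34): 7 bp
  [34,44): 10 bp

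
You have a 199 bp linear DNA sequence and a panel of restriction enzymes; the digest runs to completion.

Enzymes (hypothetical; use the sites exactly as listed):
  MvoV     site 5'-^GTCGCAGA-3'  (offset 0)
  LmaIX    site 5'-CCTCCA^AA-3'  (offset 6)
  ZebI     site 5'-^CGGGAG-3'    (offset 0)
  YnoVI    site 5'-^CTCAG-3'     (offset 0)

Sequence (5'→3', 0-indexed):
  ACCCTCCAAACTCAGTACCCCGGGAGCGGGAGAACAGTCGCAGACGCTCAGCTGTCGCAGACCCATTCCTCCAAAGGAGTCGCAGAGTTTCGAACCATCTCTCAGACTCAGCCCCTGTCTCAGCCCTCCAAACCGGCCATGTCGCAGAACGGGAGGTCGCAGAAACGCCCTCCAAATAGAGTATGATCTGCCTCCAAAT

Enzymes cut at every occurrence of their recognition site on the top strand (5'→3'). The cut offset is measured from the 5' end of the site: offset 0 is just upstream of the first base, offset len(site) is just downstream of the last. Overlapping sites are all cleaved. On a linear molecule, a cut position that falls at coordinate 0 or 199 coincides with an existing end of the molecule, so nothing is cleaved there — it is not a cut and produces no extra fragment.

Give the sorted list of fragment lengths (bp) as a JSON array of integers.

Per-enzyme occurrences:
  MvoV GTCGCAGA/0: at [36, 53, 78, 140, 155] ⇒ [36, 53, 78, 140, 155]
  LmaIX CCTCCAAA/6: at [2, 67, 124, 168, 190] ⇒ [8, 73, 130, 174, 196]
  ZebI CGGGAG/0: at [20, 26, 149] ⇒ [20, 26, 149]
  YnoVI CTCAG/0: at [10, 46, 100, 106, 118] ⇒ [10, 46, 100, 106, 118]

All cut coordinates (distinct, sorted): [8, 10, 20, 26, 36, 46, 53, 73, 78, 100, 106, 118, 130, 140, 149, 155, 174, 196]

Fragments:
  [0,8): 8 bp
  [8,10): 2 bp
  [10,20): 10 bp
  [20,26): 6 bp
  [26,36): 10 bp
  [36,46): 10 bp
  [46,53): 7 bp
  [53,73): 20 bp
  [73,78): 5 bp
  [78,100): 22 bp
  [100,106): 6 bp
  [106,118): 12 bp
  [118,130): 12 bp
  [130,140): 10 bp
  [140,149): 9 bp
  [149,155): 6 bp
  [155,174): 19 bp
  [174,196): 22 bp
  [196,199): 3 bp

[2,3,5,6,6,6,7,8,9,10,10,10,10,12,12,19,20,22,22]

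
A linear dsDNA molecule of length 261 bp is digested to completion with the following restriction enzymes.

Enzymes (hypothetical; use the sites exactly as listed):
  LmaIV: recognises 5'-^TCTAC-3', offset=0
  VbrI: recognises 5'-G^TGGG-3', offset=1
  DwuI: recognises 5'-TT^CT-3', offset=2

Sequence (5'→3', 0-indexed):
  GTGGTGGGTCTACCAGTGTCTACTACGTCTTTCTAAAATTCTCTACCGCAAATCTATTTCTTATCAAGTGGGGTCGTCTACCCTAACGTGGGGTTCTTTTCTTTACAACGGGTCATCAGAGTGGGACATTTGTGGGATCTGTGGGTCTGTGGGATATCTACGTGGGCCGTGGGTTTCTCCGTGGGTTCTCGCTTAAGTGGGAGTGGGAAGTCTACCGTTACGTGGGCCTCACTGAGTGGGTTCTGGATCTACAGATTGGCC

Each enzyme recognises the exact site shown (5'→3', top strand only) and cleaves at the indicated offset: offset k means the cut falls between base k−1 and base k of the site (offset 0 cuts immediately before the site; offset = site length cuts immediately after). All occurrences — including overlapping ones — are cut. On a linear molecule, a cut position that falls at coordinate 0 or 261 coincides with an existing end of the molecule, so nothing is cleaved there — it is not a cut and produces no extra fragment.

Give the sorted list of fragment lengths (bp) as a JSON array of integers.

[1,4,4,5,5,5,6,6,6,6,7,7,7,7,7,8,8,8,9,9,10,10,11,12,12,14,14,14,18,21]

Scan for sites:
  LmaIV (TCTAC, off=0): starts [8, 18, 41, 76, 156, 210, 247] → cuts [8, 18, 41, 76, 156, 210, 247]
  VbrI (GTGGG, off=1): starts [3, 67, 87, 120, 131, 140, 148, 161, 168, 180, 196, 202, 221, 235] → cuts [4, 68, 88, 121, 132, 141, 149, 162, 169, 181, 197, 203, 222, 236]
  DwuI (TTCT, off=2): starts [30, 38, 57, 93, 98, 174, 185, 240] → cuts [32, 40, 59, 95, 100, 176, 187, 242]

All cut coordinates (distinct, sorted): [4, 8, 18, 32, 40, 41, 59, 68, 76, 88, 95, 100, 121, 132, 141, 149, 156, 162, 169, 176, 181, 187, 197, 203, 210, 222, 236, 242, 247]

Fragments:
  [0,4): 4 bp
  [4,8): 4 bp
  [8,18): 10 bp
  [18,32): 14 bp
  [32,40): 8 bp
  [40,41): 1 bp
  [41,59): 18 bp
  [59,68): 9 bp
  [68,76): 8 bp
  [76,88): 12 bp
  [88,95): 7 bp
  [95,100): 5 bp
  [100,121): 21 bp
  [121,132): 11 bp
  [132,141): 9 bp
  [141,149): 8 bp
  [149,156): 7 bp
  [156,162): 6 bp
  [162,169): 7 bp
  [169,176): 7 bp
  [176,181): 5 bp
  [181,187): 6 bp
  [187,197): 10 bp
  [197,203): 6 bp
  [203,210): 7 bp
  [210,222): 12 bp
  [222,236): 14 bp
  [236,242): 6 bp
  [242,247): 5 bp
  [247,261): 14 bp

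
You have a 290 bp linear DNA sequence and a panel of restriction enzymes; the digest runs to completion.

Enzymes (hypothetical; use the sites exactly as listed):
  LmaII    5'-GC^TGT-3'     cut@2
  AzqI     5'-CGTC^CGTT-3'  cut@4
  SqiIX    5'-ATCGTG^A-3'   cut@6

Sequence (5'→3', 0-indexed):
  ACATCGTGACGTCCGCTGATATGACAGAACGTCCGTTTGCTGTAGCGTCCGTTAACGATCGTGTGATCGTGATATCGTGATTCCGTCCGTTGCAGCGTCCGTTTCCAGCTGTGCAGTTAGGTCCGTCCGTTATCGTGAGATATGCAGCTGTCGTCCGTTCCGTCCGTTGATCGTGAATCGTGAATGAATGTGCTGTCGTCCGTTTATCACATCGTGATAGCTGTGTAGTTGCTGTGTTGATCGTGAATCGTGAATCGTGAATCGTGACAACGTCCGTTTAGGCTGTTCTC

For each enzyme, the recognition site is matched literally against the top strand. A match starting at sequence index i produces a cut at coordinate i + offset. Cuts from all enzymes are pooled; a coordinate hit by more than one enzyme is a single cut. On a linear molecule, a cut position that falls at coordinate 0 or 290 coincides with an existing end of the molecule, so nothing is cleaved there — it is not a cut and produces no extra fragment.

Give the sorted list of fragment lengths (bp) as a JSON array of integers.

Scan for sites:
  LmaII GCTGT/2: at [38, 107, 146, 191, 219, 230, 281] ⇒ [40, 109, 148, 193, 221, 232, 283]
  AzqI CGTCCGTT/4: at [29, 45, 83, 95, 123, 151, 160, 196, 270] ⇒ [33, 49, 87, 99, 127, 155, 164, 200, 274]
  SqiIX ATCGTGA/6: at [2, 65, 73, 131, 169, 176, 210, 239, 246, 253, 260] ⇒ [8, 71, 79, 137, 175, 182, 216, 245, 252, 259, 266]

Pooled cuts: [8, 33, 40, 49, 71, 79, 87, 99, 109, 127, 137, 148, 155, 164, 175, 182, 193, 200, 216, 221, 232, 245, 252, 259, 266, 274, 283]

Fragments:
  [0,8): 8 bp
  [8,33): 25 bp
  [33,40): 7 bp
  [40,49): 9 bp
  [49,71): 22 bp
  [71,79): 8 bp
  [79,87): 8 bp
  [87,99): 12 bp
  [99,109): 10 bp
  [109,127): 18 bp
  [127,137): 10 bp
  [137,148): 11 bp
  [148,155): 7 bp
  [155,164): 9 bp
  [164,175): 11 bp
  [175,182): 7 bp
  [182,193): 11 bp
  [193,200): 7 bp
  [200,216): 16 bp
  [216,221): 5 bp
  [221,232): 11 bp
  [232,245): 13 bp
  [245,252): 7 bp
  [252,259): 7 bp
  [259,266): 7 bp
  [266,274): 8 bp
  [274,283): 9 bp
  [283,290): 7 bp

[5,7,7,7,7,7,7,7,7,8,8,8,8,9,9,9,10,10,11,11,11,11,12,13,16,18,22,25]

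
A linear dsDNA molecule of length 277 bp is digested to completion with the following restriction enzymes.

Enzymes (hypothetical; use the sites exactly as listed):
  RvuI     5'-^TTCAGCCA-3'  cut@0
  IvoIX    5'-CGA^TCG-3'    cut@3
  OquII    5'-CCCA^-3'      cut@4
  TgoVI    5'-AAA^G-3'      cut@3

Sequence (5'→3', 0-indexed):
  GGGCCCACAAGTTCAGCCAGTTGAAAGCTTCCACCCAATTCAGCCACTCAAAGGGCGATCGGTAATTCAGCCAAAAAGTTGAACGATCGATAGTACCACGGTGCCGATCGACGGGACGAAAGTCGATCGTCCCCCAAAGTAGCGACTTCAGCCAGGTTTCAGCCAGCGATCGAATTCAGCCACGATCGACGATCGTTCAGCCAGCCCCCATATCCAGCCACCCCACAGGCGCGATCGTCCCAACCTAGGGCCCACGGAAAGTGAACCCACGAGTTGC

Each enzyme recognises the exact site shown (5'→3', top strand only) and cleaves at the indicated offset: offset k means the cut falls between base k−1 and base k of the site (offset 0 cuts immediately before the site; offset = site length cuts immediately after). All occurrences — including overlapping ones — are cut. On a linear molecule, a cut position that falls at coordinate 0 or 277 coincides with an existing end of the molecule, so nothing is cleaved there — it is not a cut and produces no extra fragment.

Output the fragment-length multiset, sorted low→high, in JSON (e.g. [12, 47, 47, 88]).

Per-enzyme occurrences:
  RvuI TTCAGCCA/0: at [11, 38, 65, 146, 157, 174, 195] ⇒ [11, 38, 65, 146, 157, 174, 195]
  IvoIX CGATCG/3: at [55, 83, 104, 123, 166, 182, 189, 231] ⇒ [58, 86, 107, 126, 169, 185, 192, 234]
  OquII CCCA/4: at [3, 33, 132, 206, 221, 238, 250, 265] ⇒ [7, 37, 136, 210, 225, 242, 254, 269]
  TgoVI AAAG/3: at [23, 49, 74, 118, 135, 257] ⇒ [26, 52, 77, 121, 138, 260]

Pooled cuts: [7, 11, 26, 37, 38, 52, 58, 65, 77, 86, 107, 121, 126, 136, 138, 146, 157, 169, 174, 185, 192, 195, 210, 225, 234, 242, 254, 260, 269]

Fragments:
  [0,7): 7 bp
  [7,11): 4 bp
  [11,26): 15 bp
  [26,37): 11 bp
  [37,38): 1 bp
  [38,52): 14 bp
  [52,58): 6 bp
  [58,65): 7 bp
  [65,77): 12 bp
  [77,86): 9 bp
  [86,107): 21 bp
  [107,121): 14 bp
  [121,126): 5 bp
  [126,136): 10 bp
  [136,138): 2 bp
  [138,146): 8 bp
  [146,157): 11 bp
  [157,169): 12 bp
  [169,174): 5 bp
  [174,185): 11 bp
  [185,192): 7 bp
  [192,195): 3 bp
  [195,210): 15 bp
  [210,225): 15 bp
  [225,234): 9 bp
  [234,242): 8 bp
  [242,254): 12 bp
  [254,260): 6 bp
  [260,269): 9 bp
  [269,277): 8 bp

[1,2,3,4,5,5,6,6,7,7,7,8,8,8,9,9,9,10,11,11,11,12,12,12,14,14,15,15,15,21]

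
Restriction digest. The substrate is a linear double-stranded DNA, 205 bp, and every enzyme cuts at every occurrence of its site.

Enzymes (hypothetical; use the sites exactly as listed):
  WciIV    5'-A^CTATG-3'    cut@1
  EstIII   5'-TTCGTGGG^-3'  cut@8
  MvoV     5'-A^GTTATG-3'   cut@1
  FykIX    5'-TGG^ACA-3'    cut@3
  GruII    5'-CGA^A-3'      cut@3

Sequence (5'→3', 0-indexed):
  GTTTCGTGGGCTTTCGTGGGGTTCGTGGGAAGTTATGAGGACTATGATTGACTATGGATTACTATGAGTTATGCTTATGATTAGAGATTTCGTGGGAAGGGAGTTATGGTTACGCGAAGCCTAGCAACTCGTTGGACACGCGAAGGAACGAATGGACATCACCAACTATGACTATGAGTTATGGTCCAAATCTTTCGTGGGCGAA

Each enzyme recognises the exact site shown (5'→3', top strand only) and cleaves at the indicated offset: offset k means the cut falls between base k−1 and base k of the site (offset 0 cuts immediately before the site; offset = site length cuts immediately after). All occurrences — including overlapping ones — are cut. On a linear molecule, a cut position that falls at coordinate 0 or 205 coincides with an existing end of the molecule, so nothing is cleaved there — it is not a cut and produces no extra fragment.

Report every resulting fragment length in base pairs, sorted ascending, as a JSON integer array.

Scan for sites:
  WciIV (ACTATG, off=1): starts [40, 50, 60, 164, 170] → cuts [41, 51, 61, 165, 171]
  EstIII (TTCGTGGG, off=8): starts [2, 12, 21, 88, 193] → cuts [10, 20, 29, 96, 201]
  MvoV (AGTTATG, off=1): starts [30, 66, 101, 176] → cuts [31, 67, 102, 177]
  FykIX (TGGACA, off=3): starts [132, 152] → cuts [135, 155]
  GruII (CGAA, off=3): starts [114, 140, 148, 201] → cuts [117, 143, 151, 204]

Pooled cuts: [10, 20, 29, 31, 41, 51, 61, 67, 96, 102, 117, 135, 143, 151, 155, 165, 171, 177, 201, 204]

Fragment lengths:
  [0,10): 10 bp
  [10,20): 10 bp
  [20,29): 9 bp
  [29,31): 2 bp
  [31,41): 10 bp
  [41,51): 10 bp
  [51,61): 10 bp
  [61,67): 6 bp
  [67,96): 29 bp
  [96,102): 6 bp
  [102,117): 15 bp
  [117,135): 18 bp
  [135,143): 8 bp
  [143,151): 8 bp
  [151,155): 4 bp
  [155,165): 10 bp
  [165,171): 6 bp
  [171,177): 6 bp
  [177,201): 24 bp
  [201,204): 3 bp
  [204,205): 1 bp

[1,2,3,4,6,6,6,6,8,8,9,10,10,10,10,10,10,15,18,24,29]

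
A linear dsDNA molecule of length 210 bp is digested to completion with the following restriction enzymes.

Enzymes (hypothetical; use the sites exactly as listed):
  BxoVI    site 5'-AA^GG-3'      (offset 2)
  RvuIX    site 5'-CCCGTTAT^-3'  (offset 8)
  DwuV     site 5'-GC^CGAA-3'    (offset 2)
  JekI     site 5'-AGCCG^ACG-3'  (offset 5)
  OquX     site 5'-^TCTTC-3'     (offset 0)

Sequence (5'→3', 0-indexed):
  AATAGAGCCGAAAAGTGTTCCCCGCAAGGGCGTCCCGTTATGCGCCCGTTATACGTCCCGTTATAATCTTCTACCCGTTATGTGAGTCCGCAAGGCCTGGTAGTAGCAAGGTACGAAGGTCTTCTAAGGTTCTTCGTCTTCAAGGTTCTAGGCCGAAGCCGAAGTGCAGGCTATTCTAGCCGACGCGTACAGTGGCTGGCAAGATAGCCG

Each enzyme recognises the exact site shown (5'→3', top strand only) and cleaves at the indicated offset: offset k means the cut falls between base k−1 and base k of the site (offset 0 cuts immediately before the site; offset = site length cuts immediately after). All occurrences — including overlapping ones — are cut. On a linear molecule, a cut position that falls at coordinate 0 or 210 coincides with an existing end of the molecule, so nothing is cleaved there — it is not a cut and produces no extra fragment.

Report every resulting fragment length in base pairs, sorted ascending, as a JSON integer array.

Scan for sites:
  BxoVI AAGG/2: at [25, 91, 107, 115, 125, 141] ⇒ [27, 93, 109, 117, 127, 143]
  RvuIX CCCGTTAT/8: at [33, 44, 56, 73] ⇒ [41, 52, 64, 81]
  DwuV GCCGAA/2: at [6, 151, 157] ⇒ [8, 153, 159]
  JekI AGCCGACG/5: at [177] ⇒ [182]
  OquX TCTTC/0: at [66, 119, 130, 136] ⇒ [66, 119, 130, 136]

Pooled cuts: [8, 27, 41, 52, 64, 66, 81, 93, 109, 117, 119, 127, 130, 136, 143, 153, 159, 182]

Fragments:
  [0,8): 8 bp
  [8,27): 19 bp
  [27,41): 14 bp
  [41,52): 11 bp
  [52,64): 12 bp
  [64,66): 2 bp
  [66,81): 15 bp
  [81,93): 12 bp
  [93,109): 16 bp
  [109,117): 8 bp
  [117,119): 2 bp
  [119,127): 8 bp
  [127,130): 3 bp
  [130,136): 6 bp
  [136,143): 7 bp
  [143,153): 10 bp
  [153,159): 6 bp
  [159,182): 23 bp
  [182,210): 28 bp

[2,2,3,6,6,7,8,8,8,10,11,12,12,14,15,16,19,23,28]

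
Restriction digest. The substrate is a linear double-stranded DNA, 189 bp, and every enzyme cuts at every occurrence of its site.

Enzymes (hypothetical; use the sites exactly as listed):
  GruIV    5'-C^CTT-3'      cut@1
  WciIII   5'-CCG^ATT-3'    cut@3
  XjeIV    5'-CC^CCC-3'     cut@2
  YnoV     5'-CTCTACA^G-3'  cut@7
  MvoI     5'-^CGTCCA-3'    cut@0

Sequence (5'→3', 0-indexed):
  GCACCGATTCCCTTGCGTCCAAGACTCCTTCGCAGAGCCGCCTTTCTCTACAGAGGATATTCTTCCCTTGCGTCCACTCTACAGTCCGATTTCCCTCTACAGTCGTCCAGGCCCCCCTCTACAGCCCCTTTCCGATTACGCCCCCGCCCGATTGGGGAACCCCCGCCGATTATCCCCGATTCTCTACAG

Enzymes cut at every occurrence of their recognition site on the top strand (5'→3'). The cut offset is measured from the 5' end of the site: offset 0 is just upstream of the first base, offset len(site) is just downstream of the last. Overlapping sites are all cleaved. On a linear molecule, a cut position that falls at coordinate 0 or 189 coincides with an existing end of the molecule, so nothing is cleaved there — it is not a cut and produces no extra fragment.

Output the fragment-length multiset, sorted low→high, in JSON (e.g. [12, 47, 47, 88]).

[1,1,2,4,4,4,5,5,6,7,7,8,8,9,10,10,10,11,11,12,13,13,14,14]

Site scan:
  GruIV (CCTT, off=1): starts [10, 26, 40, 65, 126] → cuts [11, 27, 41, 66, 127]
  WciIII (CCGATT, off=3): starts [3, 85, 131, 147, 165, 175] → cuts [6, 88, 134, 150, 168, 178]
  XjeIV (CCCCC, off=2): starts [111, 112, 140, 159] → cuts [113, 114, 142, 161]
  YnoV (CTCTACAG, off=7): starts [45, 76, 94, 116, 181] → cuts [52, 83, 101, 123, 188]
  MvoI (CGTCCA, off=0): starts [15, 70, 103] → cuts [15, 70, 103]

Pooled cuts: [6, 11, 15, 27, 41, 52, 66, 70, 83, 88, 101, 103, 113, 114, 123, 127, 134, 142, 150, 161, 168, 178, 188]

Fragments:
  [0,6): 6 bp
  [6,11): 5 bp
  [11,15): 4 bp
  [15,27): 12 bp
  [27,41): 14 bp
  [41,52): 11 bp
  [52,66): 14 bp
  [66,70): 4 bp
  [70,83): 13 bp
  [83,88): 5 bp
  [88,101): 13 bp
  [101,103): 2 bp
  [103,113): 10 bp
  [113,114): 1 bp
  [114,123): 9 bp
  [123,127): 4 bp
  [127,134): 7 bp
  [134,142): 8 bp
  [142,150): 8 bp
  [150,161): 11 bp
  [161,168): 7 bp
  [168,178): 10 bp
  [178,188): 10 bp
  [188,189): 1 bp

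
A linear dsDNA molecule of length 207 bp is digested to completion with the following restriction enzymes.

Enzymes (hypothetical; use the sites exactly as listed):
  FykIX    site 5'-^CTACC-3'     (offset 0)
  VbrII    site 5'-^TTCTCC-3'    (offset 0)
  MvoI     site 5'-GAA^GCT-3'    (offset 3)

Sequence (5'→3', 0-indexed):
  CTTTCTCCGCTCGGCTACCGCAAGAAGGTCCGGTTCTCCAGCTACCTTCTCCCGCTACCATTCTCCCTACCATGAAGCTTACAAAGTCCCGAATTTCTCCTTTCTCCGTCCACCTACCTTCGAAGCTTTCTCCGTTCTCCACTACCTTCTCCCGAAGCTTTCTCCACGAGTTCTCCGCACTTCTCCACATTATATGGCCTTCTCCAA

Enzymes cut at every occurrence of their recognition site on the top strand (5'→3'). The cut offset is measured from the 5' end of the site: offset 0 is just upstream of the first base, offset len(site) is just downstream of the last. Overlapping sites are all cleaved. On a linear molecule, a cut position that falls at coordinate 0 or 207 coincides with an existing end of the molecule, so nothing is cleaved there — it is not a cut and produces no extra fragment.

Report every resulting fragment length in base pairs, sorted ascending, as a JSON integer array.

[2,3,3,5,5,6,6,7,7,7,8,8,8,10,10,10,11,11,12,12,18,19,19]

Scan for sites:
  FykIX (CTACC, off=0): starts [14, 41, 54, 66, 113, 141] → cuts [14, 41, 54, 66, 113, 141]
  VbrII (TTCTCC, off=0): starts [2, 33, 46, 60, 94, 101, 127, 134, 146, 159, 170, 180, 199] → cuts [2, 33, 46, 60, 94, 101, 127, 134, 146, 159, 170, 180, 199]
  MvoI (GAAGCT, off=3): starts [73, 121, 153] → cuts [76, 124, 156]

Pooled cuts: [2, 14, 33, 41, 46, 54, 60, 66, 76, 94, 101, 113, 124, 127, 134, 141, 146, 156, 159, 170, 180, 199]

Fragment lengths:
  [0,2): 2 bp
  [2,14): 12 bp
  [14,33): 19 bp
  [33,41): 8 bp
  [41,46): 5 bp
  [46,54): 8 bp
  [54,60): 6 bp
  [60,66): 6 bp
  [66,76): 10 bp
  [76,94): 18 bp
  [94,101): 7 bp
  [101,113): 12 bp
  [113,124): 11 bp
  [124,127): 3 bp
  [127,134): 7 bp
  [134,141): 7 bp
  [141,146): 5 bp
  [146,156): 10 bp
  [156,159): 3 bp
  [159,170): 11 bp
  [170,180): 10 bp
  [180,199): 19 bp
  [199,207): 8 bp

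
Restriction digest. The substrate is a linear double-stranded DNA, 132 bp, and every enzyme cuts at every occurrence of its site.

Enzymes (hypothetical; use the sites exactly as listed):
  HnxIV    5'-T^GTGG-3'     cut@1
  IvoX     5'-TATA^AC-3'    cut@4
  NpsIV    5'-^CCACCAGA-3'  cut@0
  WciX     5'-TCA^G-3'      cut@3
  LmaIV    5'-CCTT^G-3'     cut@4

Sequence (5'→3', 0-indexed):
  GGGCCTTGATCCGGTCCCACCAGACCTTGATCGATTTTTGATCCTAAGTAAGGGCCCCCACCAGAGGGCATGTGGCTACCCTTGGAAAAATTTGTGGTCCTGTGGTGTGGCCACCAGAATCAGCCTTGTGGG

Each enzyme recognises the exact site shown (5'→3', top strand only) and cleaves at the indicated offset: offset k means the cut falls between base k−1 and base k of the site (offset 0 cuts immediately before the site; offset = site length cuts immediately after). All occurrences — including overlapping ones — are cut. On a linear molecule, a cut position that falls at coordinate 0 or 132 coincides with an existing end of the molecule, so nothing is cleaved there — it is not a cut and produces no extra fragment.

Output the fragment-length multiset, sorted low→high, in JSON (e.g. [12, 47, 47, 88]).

[4,5,5,5,7,8,9,10,12,12,12,14,29]

Site scan:
  HnxIV TGTGG/1: at [70, 92, 100, 105, 126] ⇒ [71, 93, 101, 106, 127]
  IvoX (TATAAC, off=4): no sites
  NpsIV CCACCAGA/0: at [16, 57, 110] ⇒ [16, 57, 110]
  WciX TCAG/3: at [119] ⇒ [122]
  LmaIV CCTTG/4: at [3, 24, 79, 123] ⇒ [7, 28, 83, 127]

All cut coordinates (distinct, sorted): [7, 16, 28, 57, 71, 83, 93, 101, 106, 110, 122, 127]

Fragments:
  [0,7): 7 bp
  [7,16): 9 bp
  [16,28): 12 bp
  [28,57): 29 bp
  [57,71): 14 bp
  [71,83): 12 bp
  [83,93): 10 bp
  [93,101): 8 bp
  [101,106): 5 bp
  [106,110): 4 bp
  [110,122): 12 bp
  [122,127): 5 bp
  [127,132): 5 bp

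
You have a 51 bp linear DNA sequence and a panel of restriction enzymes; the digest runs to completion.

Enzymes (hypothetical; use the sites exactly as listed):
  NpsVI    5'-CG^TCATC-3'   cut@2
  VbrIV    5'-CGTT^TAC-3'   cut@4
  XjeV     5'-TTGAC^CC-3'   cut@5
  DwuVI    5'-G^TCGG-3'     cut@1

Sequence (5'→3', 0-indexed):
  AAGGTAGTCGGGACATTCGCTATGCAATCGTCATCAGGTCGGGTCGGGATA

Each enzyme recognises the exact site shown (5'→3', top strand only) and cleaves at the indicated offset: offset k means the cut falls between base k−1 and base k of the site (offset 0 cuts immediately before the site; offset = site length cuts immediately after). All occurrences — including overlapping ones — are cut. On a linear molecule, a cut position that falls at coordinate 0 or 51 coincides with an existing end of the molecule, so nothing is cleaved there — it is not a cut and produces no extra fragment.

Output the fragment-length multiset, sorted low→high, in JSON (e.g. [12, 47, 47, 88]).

[5,7,8,8,23]

Per-enzyme occurrences:
  NpsVI CGTCATC/2: at [28] ⇒ [30]
  VbrIV (CGTTTAC, off=4): no sites
  XjeV (TTGACCC, off=5): no sites
  DwuVI GTCGG/1: at [6, 37, 42] ⇒ [7, 38, 43]

All cut coordinates (distinct, sorted): [7, 30, 38, 43]

Fragment lengths:
  [0,7): 7 bp
  [7,30): 23 bp
  [30,38): 8 bp
  [38,43): 5 bp
  [43,51): 8 bp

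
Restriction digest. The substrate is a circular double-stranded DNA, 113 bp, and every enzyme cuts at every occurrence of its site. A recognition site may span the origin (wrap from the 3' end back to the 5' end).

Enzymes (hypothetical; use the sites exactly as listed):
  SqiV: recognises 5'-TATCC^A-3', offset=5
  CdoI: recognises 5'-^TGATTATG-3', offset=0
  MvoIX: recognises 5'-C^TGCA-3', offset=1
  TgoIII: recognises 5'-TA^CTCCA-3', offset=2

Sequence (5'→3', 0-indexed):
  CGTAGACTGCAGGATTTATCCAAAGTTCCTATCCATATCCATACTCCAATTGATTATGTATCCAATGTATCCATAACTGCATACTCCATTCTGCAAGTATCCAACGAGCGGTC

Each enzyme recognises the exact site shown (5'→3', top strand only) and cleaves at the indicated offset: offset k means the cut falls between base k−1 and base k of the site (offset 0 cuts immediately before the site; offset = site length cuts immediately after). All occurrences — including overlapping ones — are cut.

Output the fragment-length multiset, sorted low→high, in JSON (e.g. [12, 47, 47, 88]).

Site scan:
  SqiV TATCCA/5: at [16, 29, 35, 58, 67, 97] ⇒ [21, 34, 40, 63, 72, 102]
  CdoI TGATTATG/0: at [50] ⇒ [50]
  MvoIX CTGCA/1: at [6, 76, 90] ⇒ [7, 77, 91]
  TgoIII TACTCCA/2: at [41, 81] ⇒ [43, 83]

All cut coordinates (distinct, sorted): [7, 21, 34, 40, 43, 50, 63, 72, 77, 83, 91, 102]

Fragments:
  7→21: 14 bp
  21→34: 13 bp
  34→40: 6 bp
  40→43: 3 bp
  43→50: 7 bp
  50→63: 13 bp
  63→72: 9 bp
  72→77: 5 bp
  77→83: 6 bp
  83→91: 8 bp
  91→102: 11 bp
  102→7 (wrap): 113-102+7 = 18 bp

[3,5,6,6,7,8,9,11,13,13,14,18]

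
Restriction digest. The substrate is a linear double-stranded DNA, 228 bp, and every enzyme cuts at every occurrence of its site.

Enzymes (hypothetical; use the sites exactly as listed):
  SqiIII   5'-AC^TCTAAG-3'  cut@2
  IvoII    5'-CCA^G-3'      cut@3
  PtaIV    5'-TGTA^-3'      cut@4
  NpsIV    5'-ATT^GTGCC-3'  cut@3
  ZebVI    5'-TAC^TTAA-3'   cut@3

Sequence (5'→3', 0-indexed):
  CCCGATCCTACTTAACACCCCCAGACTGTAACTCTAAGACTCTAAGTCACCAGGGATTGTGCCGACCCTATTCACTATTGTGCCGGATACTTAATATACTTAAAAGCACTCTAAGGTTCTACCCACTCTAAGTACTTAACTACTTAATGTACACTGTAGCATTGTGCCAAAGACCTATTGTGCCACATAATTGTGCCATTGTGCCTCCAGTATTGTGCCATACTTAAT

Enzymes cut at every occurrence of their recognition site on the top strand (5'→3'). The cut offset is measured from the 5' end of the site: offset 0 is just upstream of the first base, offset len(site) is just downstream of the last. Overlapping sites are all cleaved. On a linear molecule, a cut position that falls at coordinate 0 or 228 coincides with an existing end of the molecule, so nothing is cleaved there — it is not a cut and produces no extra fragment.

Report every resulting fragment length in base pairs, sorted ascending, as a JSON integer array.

[2,5,5,5,6,7,7,8,8,8,8,9,9,9,9,10,11,11,12,12,13,16,17,21]

Scan for sites:
  SqiIII (ACTCTAAG, off=2): starts [30, 38, 107, 124] → cuts [32, 40, 109, 126]
  IvoII (CCAG, off=3): starts [20, 49, 206] → cuts [23, 52, 209]
  PtaIV (TGTA, off=4): starts [26, 147, 154] → cuts [30, 151, 158]
  NpsIV (ATTGTGCC, off=3): starts [55, 76, 160, 176, 189, 197, 211] → cuts [58, 79, 163, 179, 192, 200, 214]
  ZebVI (TACTTAA, off=3): starts [8, 87, 96, 132, 140, 220] → cuts [11, 90, 99, 135, 143, 223]

Pooled cuts: [11, 23, 30, 32, 40, 52, 58, 79, 90, 99, 109, 126, 135, 143, 151, 158, 163, 179, 192, 200, 209, 214, 223]

Fragment lengths:
  [0,11): 11 bp
  [11,23): 12 bp
  [23,30): 7 bp
  [30,32): 2 bp
  [32,40): 8 bp
  [40,52): 12 bp
  [52,58): 6 bp
  [58,79): 21 bp
  [79,90): 11 bp
  [90,99): 9 bp
  [99,109): 10 bp
  [109,126): 17 bp
  [126,135): 9 bp
  [135,143): 8 bp
  [143,151): 8 bp
  [151,158): 7 bp
  [158,163): 5 bp
  [163,179): 16 bp
  [179,192): 13 bp
  [192,200): 8 bp
  [200,209): 9 bp
  [209,214): 5 bp
  [214,223): 9 bp
  [223,228): 5 bp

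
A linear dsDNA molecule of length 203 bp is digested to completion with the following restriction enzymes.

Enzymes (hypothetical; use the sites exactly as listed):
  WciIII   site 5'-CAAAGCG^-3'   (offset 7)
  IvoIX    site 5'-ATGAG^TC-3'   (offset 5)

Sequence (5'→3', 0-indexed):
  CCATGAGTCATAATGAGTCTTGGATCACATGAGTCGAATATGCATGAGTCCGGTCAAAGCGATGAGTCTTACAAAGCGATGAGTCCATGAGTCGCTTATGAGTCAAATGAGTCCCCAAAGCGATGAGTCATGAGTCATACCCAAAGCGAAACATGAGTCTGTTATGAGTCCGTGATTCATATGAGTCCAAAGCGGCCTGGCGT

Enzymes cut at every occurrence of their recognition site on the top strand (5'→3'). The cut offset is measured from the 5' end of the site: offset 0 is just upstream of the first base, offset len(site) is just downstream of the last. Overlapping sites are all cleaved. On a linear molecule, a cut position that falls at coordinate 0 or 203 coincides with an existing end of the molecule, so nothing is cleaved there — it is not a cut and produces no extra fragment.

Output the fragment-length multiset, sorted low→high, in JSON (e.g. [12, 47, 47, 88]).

[5,5,5,7,7,8,9,9,9,9,10,11,11,11,12,13,14,15,16,17]

Per-enzyme occurrences:
  WciIII CAAAGCG/7: at [54, 71, 115, 141, 187] ⇒ [61, 78, 122, 148, 194]
  IvoIX ATGAGTC/5: at [2, 12, 28, 43, 61, 78, 86, 97, 106, 122, 129, 152, 163, 180] ⇒ [7, 17, 33, 48, 66, 83, 91, 102, 111, 127, 134, 157, 168, 185]

All cut coordinates (distinct, sorted): [7, 17, 33, 48, 61, 66, 78, 83, 91, 102, 111, 122, 127, 134, 148, 157, 168, 185, 194]

Fragments:
  [0,7): 7 bp
  [7,17): 10 bp
  [17,33): 16 bp
  [33,48): 15 bp
  [48,61): 13 bp
  [61,66): 5 bp
  [66,78): 12 bp
  [78,83): 5 bp
  [83,91): 8 bp
  [91,102): 11 bp
  [102,111): 9 bp
  [111,122): 11 bp
  [122,127): 5 bp
  [127,134): 7 bp
  [134,148): 14 bp
  [148,157): 9 bp
  [157,168): 11 bp
  [168,185): 17 bp
  [185,194): 9 bp
  [194,203): 9 bp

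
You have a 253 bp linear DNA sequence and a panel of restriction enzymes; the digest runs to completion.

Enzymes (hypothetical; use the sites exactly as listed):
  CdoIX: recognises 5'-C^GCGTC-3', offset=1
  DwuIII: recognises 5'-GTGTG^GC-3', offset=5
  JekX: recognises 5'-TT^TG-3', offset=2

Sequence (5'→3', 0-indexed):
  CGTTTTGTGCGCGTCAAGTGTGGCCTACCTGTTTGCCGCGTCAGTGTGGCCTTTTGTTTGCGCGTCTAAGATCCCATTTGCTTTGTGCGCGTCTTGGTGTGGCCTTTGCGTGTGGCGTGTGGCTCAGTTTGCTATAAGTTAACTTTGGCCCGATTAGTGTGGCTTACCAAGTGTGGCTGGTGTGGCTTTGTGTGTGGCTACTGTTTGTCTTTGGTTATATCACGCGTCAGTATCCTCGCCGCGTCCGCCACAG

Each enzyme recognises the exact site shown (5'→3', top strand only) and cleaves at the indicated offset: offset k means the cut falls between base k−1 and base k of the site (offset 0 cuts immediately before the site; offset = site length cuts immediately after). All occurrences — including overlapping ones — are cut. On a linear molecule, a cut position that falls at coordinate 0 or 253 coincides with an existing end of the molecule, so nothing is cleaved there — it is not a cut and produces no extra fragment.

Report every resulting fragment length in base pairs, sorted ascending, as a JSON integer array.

Scan for sites:
  CdoIX (CGCGTC, off=1): starts [9, 36, 60, 87, 222, 239] → cuts [10, 37, 61, 88, 223, 240]
  DwuIII (GTGTGGC, off=5): starts [17, 43, 96, 109, 116, 156, 170, 179, 191] → cuts [22, 48, 101, 114, 121, 161, 175, 184, 196]
  JekX (TTTG, off=2): starts [3, 31, 52, 56, 76, 81, 104, 127, 143, 186, 203, 209] → cuts [5, 33, 54, 58, 78, 83, 106, 129, 145, 188, 205, 211]

Pooled cuts: [5, 10, 22, 33, 37, 48, 54, 58, 61, 78, 83, 88, 101, 106, 114, 121, 129, 145, 161, 175, 184, 188, 196, 205, 211, 223, 240]

Fragment lengths:
  [0,5): 5 bp
  [5,10): 5 bp
  [10,22): 12 bp
  [22,33): 11 bp
  [33,37): 4 bp
  [37,48): 11 bp
  [48,54): 6 bp
  [54,58): 4 bp
  [58,61): 3 bp
  [61,78): 17 bp
  [78,83): 5 bp
  [83,88): 5 bp
  [88,101): 13 bp
  [101,106): 5 bp
  [106,114): 8 bp
  [114,121): 7 bp
  [121,129): 8 bp
  [129,145): 16 bp
  [145,161): 16 bp
  [161,175): 14 bp
  [175,184): 9 bp
  [184,188): 4 bp
  [188,196): 8 bp
  [196,205): 9 bp
  [205,211): 6 bp
  [211,223): 12 bp
  [223,240): 17 bp
  [240,253): 13 bp

[3,4,4,4,5,5,5,5,5,6,6,7,8,8,8,9,9,11,11,12,12,13,13,14,16,16,17,17]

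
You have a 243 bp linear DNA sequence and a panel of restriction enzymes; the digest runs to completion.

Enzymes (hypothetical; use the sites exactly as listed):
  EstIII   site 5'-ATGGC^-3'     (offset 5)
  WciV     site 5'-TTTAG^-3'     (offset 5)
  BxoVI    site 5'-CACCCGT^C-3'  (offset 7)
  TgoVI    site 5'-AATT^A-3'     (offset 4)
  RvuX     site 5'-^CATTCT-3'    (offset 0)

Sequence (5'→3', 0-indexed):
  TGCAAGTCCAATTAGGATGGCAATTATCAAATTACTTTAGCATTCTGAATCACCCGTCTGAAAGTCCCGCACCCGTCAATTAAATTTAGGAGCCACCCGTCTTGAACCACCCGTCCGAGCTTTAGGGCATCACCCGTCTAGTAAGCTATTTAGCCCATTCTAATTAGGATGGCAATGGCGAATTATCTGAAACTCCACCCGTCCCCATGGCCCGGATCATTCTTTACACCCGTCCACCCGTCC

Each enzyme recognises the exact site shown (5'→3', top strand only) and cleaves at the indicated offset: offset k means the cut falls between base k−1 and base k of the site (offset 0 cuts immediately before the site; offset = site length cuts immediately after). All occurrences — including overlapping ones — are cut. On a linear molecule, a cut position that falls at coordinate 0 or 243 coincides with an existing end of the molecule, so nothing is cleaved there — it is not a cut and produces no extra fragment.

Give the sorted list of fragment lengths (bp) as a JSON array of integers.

Per-enzyme occurrences:
  EstIII (ATGGC, off=5): starts [16, 168, 174, 206] → cuts [21, 173, 179, 211]
  WciV (TTTAG, off=5): starts [35, 84, 120, 148] → cuts [40, 89, 125, 153]
  BxoVI (CACCCGTC, off=7): starts [50, 69, 93, 107, 130, 195, 226, 234] → cuts [57, 76, 100, 114, 137, 202, 233, 241]
  TgoVI (AATTA, off=4): starts [9, 21, 29, 77, 161, 180] → cuts [13, 25, 33, 81, 165, 184]
  RvuX (CATTCT, off=0): starts [40, 155, 217] → cuts [40, 155, 217]

All cut coordinates (distinct, sorted): [13, 21, 25, 33, 40, 57, 76, 81, 89, 100, 114, 125, 137, 153, 155, 165, 173, 179, 184, 202, 211, 217, 233, 241]

Fragment lengths:
  [0,13): 13 bp
  [13,21): 8 bp
  [21,25): 4 bp
  [25,33): 8 bp
  [33,40): 7 bp
  [40,57): 17 bp
  [57,76): 19 bp
  [76,81): 5 bp
  [81,89): 8 bp
  [89,100): 11 bp
  [100,114): 14 bp
  [114,125): 11 bp
  [125,137): 12 bp
  [137,153): 16 bp
  [153,155): 2 bp
  [155,165): 10 bp
  [165,173): 8 bp
  [173,179): 6 bp
  [179,184): 5 bp
  [184,202): 18 bp
  [202,211): 9 bp
  [211,217): 6 bp
  [217,233): 16 bp
  [233,241): 8 bp
  [241,243): 2 bp

[2,2,4,5,5,6,6,7,8,8,8,8,8,9,10,11,11,12,13,14,16,16,17,18,19]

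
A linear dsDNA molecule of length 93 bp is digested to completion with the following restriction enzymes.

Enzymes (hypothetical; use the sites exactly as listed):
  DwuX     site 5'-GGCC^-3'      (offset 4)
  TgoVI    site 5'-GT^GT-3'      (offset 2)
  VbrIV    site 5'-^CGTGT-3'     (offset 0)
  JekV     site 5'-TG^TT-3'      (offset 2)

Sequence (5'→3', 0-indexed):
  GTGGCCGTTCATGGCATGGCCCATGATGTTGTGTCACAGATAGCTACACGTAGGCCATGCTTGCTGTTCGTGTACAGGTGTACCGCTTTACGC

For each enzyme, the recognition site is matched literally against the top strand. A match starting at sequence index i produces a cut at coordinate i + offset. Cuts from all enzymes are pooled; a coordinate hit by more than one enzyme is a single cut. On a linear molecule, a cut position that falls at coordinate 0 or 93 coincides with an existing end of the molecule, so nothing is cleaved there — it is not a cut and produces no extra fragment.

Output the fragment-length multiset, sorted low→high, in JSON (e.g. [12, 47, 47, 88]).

[2,3,4,6,7,8,10,14,15,24]

Per-enzyme occurrences:
  DwuX GGCC/4: at [2, 17, 52] ⇒ [6, 21, 56]
  TgoVI GTGT/2: at [30, 69, 77] ⇒ [32, 71, 79]
  VbrIV CGTGT/0: at [68] ⇒ [68]
  JekV TGTT/2: at [26, 64] ⇒ [28, 66]

Pooled cuts: [6, 21, 28, 32, 56, 66, 68, 71, 79]

Fragment lengths:
  [0,6): 6 bp
  [6,21): 15 bp
  [21,28): 7 bp
  [28,32): 4 bp
  [32,56): 24 bp
  [56,66): 10 bp
  [66,68): 2 bp
  [68,71): 3 bp
  [71,79): 8 bp
  [79,93): 14 bp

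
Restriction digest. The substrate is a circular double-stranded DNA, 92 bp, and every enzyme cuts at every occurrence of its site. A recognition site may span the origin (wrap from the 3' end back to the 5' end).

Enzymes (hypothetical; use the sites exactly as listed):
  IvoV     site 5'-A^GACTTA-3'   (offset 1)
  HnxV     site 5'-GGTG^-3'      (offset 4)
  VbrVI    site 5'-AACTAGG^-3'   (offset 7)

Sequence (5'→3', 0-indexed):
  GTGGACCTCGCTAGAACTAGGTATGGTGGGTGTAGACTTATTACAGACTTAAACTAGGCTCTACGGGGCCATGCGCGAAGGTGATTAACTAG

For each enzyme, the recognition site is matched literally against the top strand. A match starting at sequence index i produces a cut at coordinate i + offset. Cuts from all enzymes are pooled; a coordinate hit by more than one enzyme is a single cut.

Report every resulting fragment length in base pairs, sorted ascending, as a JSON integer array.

[2,2,4,7,10,11,13,18,25]

Per-enzyme occurrences:
  IvoV (AGACTTA, off=1): starts [33, 44] → cuts [34, 45]
  HnxV (GGTG, off=4): starts [24, 28, 79, 91] → cuts [3, 28, 32, 83]
  VbrVI (AACTAGG, off=7): starts [14, 51, 86] → cuts [1, 21, 58]

Pooled cuts: [1, 3, 21, 28, 32, 34, 45, 58, 83]

Fragment lengths:
  1→3: 2 bp
  3→21: 18 bp
  21→28: 7 bp
  28→32: 4 bp
  32→34: 2 bp
  34→45: 11 bp
  45→58: 13 bp
  58→83: 25 bp
  83→1 (wrap): 92-83+1 = 10 bp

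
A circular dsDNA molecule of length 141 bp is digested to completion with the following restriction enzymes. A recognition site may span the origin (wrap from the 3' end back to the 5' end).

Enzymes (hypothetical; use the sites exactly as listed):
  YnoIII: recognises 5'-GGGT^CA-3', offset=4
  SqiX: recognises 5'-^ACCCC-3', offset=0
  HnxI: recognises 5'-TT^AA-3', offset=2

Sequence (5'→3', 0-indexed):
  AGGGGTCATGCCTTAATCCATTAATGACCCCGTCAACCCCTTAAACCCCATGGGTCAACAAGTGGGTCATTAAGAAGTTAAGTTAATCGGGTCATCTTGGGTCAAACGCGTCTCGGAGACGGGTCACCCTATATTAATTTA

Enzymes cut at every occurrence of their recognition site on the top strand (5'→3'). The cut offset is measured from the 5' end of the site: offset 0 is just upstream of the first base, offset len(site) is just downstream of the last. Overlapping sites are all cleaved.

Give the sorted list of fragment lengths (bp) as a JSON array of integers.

Site scan:
  YnoIII GGGTCA/4: at [2, 51, 63, 88, 98, 120] ⇒ [6, 55, 67, 92, 102, 124]
  SqiX ACCCC/0: at [26, 35, 44] ⇒ [26, 35, 44]
  HnxI TTAA/2: at [12, 20, 40, 69, 77, 82, 133, 138] ⇒ [14, 22, 42, 71, 79, 84, 135, 140]

Pooled cuts: [6, 14, 22, 26, 35, 42, 44, 55, 67, 71, 79, 84, 92, 102, 124, 135, 140]

Fragments:
  6→14: 8 bp
  14→22: 8 bp
  22→26: 4 bp
  26→35: 9 bp
  35→42: 7 bp
  42→44: 2 bp
  44→55: 11 bp
  55→67: 12 bp
  67→71: 4 bp
  71→79: 8 bp
  79→84: 5 bp
  84→92: 8 bp
  92→102: 10 bp
  102→124: 22 bp
  124→135: 11 bp
  135→140: 5 bp
  140→6 (wrap): 141-140+6 = 7 bp

[2,4,4,5,5,7,7,8,8,8,8,9,10,11,11,12,22]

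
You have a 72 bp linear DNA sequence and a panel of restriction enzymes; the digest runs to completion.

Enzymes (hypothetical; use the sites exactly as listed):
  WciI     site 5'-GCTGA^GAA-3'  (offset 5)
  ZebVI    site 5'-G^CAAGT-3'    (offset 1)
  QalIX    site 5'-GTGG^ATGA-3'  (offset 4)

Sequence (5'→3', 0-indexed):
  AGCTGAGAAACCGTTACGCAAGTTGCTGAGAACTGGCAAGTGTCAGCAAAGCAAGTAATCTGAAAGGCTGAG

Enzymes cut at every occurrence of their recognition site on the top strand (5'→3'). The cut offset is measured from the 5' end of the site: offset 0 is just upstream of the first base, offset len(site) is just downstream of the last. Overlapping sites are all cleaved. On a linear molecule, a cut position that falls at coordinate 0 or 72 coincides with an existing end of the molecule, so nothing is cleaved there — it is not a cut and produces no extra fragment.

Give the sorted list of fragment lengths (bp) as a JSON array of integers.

[6,7,11,12,15,21]

Scan for sites:
  WciI (GCTGAGAA, off=5): starts [1, 24] → cuts [6, 29]
  ZebVI (GCAAGT, off=1): starts [17, 35, 50] → cuts [18, 36, 51]
  QalIX (GTGGATGA, off=4): no sites

All cut coordinates (distinct, sorted): [6, 18, 29, 36, 51]

Fragments:
  [0,6): 6 bp
  [6,18): 12 bp
  [18,29): 11 bp
  [29,36): 7 bp
  [36,51): 15 bp
  [51,72): 21 bp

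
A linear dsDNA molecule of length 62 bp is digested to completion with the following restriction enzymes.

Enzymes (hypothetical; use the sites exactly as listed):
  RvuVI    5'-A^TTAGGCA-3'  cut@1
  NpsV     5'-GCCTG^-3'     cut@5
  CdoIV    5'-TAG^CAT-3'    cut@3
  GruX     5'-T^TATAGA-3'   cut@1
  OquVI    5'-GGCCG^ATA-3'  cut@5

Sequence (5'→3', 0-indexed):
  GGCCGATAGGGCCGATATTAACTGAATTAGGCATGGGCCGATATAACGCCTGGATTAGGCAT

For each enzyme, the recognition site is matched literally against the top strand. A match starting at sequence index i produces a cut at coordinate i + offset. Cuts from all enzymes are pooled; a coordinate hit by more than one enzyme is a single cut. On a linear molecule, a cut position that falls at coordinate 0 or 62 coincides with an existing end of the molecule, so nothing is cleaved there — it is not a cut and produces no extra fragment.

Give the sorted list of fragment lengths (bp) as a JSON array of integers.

Per-enzyme occurrences:
  RvuVI (ATTAGGCA, off=1): starts [25, 53] → cuts [26, 54]
  NpsV (GCCTG, off=5): starts [47] → cuts [52]
  CdoIV (TAGCAT, off=3): no sites
  GruX (TTATAGA, off=1): no sites
  OquVI (GGCCGATA, off=5): starts [0, 9, 35] → cuts [5, 14, 40]

All cut coordinates (distinct, sorted): [5, 14, 26, 40, 52, 54]

Fragments:
  [0,5): 5 bp
  [5,14): 9 bp
  [14,26): 12 bp
  [26,40): 14 bp
  [40,52): 12 bp
  [52,54): 2 bp
  [54,62): 8 bp

[2,5,8,9,12,12,14]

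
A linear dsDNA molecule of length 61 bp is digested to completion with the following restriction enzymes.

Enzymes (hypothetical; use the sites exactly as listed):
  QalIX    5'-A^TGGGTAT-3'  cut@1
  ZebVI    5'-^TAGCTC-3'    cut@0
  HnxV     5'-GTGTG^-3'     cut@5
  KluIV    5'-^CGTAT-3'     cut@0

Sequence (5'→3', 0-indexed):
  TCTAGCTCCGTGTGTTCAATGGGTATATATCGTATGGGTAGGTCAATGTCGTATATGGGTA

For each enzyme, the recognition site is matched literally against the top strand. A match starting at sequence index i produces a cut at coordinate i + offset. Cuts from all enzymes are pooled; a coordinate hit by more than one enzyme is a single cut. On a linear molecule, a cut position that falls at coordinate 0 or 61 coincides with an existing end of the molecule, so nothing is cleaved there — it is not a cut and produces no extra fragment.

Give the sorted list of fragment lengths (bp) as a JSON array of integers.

Scan for sites:
  QalIX (ATGGGTAT, off=1): starts [18] → cuts [19]
  ZebVI (TAGCTC, off=0): starts [2] → cuts [2]
  HnxV (GTGTG, off=5): starts [9] → cuts [14]
  KluIV (CGTAT, off=0): starts [30, 49] → cuts [30, 49]

All cut coordinates (distinct, sorted): [2, 14, 19, 30, 49]

Fragments:
  [0,2): 2 bp
  [2,14): 12 bp
  [14,19): 5 bp
  [19,30): 11 bp
  [30,49): 19 bp
  [49,61): 12 bp

[2,5,11,12,12,19]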